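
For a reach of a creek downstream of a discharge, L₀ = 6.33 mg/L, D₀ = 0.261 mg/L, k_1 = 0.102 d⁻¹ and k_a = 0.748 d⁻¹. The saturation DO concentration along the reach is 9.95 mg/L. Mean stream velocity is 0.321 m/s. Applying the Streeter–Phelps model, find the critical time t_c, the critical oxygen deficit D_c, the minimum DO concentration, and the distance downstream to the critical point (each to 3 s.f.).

t_c ≈ 2.62 d; D_c ≈ 0.661 mg/L; min DO ≈ 9.29 mg/L; x_c ≈ 72.5 km

With k_a/k_1 = 7.333 and 1 − D₀(k_a−k_1)/(k_1 L₀) = 0.7389,
t_c = ln(7.333 × 0.7389) / (0.748 − 0.102) = ln(5.418) / 0.6460 = 1.690/0.6460 = 2.616 d.
L(t_c) = L₀ e^(−k_1 t_c) = 6.33 × 0.7658 = 4.848 mg/L, and at the critical point k_a D_c = k_1 L, so D_c = (0.102/0.748) × 4.848 = 0.6610 mg/L.
Minimum DO = C_s − D_c = 9.95 − 0.6610 = 9.289 mg/L.
x_c = v t_c = 0.321 m/s × 2.616 d × 86400 s/d = 72550 m ≈ 72.5 km.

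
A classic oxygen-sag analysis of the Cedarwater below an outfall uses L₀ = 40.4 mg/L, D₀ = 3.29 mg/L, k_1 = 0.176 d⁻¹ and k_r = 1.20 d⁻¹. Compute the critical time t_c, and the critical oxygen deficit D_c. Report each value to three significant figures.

t_c = [1/(k_r−k_1)] ln[(k_r/k_1)(1 − D₀(k_r−k_1)/(k_1 L₀))]
= [1/(1.20−0.176)] ln[(1.20/0.176)(1 − 3.29×1.024/(0.176×40.4))]
= (1/1.024) ln[6.818 × 0.5262] = 0.9766 × ln(3.588) = 0.9766 × 1.278 = 1.248 d.
L(t_c) = L₀ e^(−k_1 t_c) = 40.4 × 0.8029 = 32.44 mg/L, and at the critical point k_r D_c = k_1 L, so D_c = (0.176/1.20) × 32.44 = 4.757 mg/L.

t_c ≈ 1.25 d; D_c ≈ 4.76 mg/L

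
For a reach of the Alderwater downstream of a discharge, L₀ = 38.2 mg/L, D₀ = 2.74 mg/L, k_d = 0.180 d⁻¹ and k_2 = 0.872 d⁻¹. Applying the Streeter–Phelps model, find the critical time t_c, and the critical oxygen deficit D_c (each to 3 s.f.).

t_c ≈ 1.81 d; D_c ≈ 5.69 mg/L

With k_2/k_d = 4.844 and 1 − D₀(k_2−k_d)/(k_d L₀) = 0.7242,
t_c = ln(4.844 × 0.7242) / (0.872 − 0.180) = ln(3.509) / 0.6920 = 1.255/0.6920 = 1.814 d.
D_c = (k_d/k_2) L₀ e^(−k_d t_c) = (0.180/0.872) × 38.2 × e^(−0.180×1.814) = 0.2064 × 38.2 × 0.7214 = 5.689 mg/L.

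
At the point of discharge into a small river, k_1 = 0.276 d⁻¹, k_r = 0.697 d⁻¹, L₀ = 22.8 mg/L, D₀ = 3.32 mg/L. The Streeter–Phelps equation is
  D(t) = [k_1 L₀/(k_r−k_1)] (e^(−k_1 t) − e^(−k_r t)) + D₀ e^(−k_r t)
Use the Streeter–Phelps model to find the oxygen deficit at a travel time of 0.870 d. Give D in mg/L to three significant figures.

k_1 L₀/(k_r−k_1) = 0.276×22.8/(0.697−0.276) = 6.293/0.4210 = 14.95 mg/L.
e^(−k_1 t) = e^(−0.276×0.8700) = 0.7865; e^(−k_r t) = e^(−0.697×0.8700) = 0.5453.
D = 14.95 × (0.7865 − 0.5453) + 3.32 × 0.5453 = 3.606 + 1.810 = 5.416 mg/L.

D ≈ 5.42 mg/L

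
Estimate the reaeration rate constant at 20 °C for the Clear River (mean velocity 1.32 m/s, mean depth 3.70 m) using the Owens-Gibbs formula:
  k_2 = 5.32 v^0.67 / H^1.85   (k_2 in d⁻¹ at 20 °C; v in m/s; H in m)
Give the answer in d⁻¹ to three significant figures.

k_2 ≈ 0.570 d⁻¹

k_2 = 5.32 × 1.32^0.67 / 3.70^1.85 = 5.32 × 1.204 / 11.25 = 0.5695 d⁻¹.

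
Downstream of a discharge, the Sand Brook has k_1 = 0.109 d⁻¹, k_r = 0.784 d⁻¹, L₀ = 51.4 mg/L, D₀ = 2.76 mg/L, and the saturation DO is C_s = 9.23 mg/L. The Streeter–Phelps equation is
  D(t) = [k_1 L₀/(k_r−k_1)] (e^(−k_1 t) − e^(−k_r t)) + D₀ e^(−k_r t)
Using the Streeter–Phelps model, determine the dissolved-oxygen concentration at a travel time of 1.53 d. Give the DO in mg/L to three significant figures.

k_1 L₀/(k_r−k_1) = 0.109×51.4/(0.784−0.109) = 5.603/0.6750 = 8.300 mg/L.
e^(−k_1 t) = e^(−0.109×1.530) = 0.8464; e^(−k_r t) = e^(−0.784×1.530) = 0.3013.
D = 8.300 × (0.8464 − 0.3013) + 2.76 × 0.3013 = 4.524 + 0.8317 = 5.356 mg/L.
DO = C_s − D = 9.23 − 5.356 = 3.874 mg/L.

DO ≈ 3.87 mg/L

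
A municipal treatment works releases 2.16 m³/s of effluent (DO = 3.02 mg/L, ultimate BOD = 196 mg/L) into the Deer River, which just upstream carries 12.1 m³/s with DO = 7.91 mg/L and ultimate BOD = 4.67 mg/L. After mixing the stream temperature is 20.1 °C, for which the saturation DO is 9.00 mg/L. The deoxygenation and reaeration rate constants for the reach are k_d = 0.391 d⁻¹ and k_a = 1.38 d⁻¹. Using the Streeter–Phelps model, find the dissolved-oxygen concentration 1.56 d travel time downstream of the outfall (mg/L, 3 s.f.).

DO ≈ 3.10 mg/L

Mixed DO = (12.1×7.91 + 2.16×3.02)/(12.1+2.16) = 102.2/14.26 = 7.169 mg/L.
Mixed L₀ = (12.1×4.67 + 2.16×196)/(14.26) = 479.9/14.26 = 33.65 mg/L.
Initial deficit D₀ = C_s − DO₀ = 9.00 − 7.169 = 1.831 mg/L.
D(1.56) = [0.391×33.65/(1.38−0.391)](e^(−0.391×1.56) − e^(−1.38×1.56)) + 1.831 e^(−1.38×1.56)
= 13.30 × (0.5434 − 0.1162) + 1.831 × 0.1162 = 5.896 mg/L.
DO = 9.00 − 5.896 = 3.104 mg/L.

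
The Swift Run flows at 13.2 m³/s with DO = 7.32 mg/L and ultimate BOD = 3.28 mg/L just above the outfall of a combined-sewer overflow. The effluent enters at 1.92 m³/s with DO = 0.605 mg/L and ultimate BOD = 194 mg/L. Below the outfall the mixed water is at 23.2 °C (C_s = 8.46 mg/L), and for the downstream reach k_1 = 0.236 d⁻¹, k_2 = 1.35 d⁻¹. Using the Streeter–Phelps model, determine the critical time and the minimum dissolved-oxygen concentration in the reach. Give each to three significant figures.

Mixed DO = (13.2×7.32 + 1.92×0.605)/(13.2+1.92) = 97.79/15.12 = 6.467 mg/L.
Mixed L₀ = (13.2×3.28 + 1.92×194)/(15.12) = 415.8/15.12 = 27.50 mg/L.
Initial deficit D₀ = C_s − DO₀ = 8.46 − 6.467 = 1.993 mg/L.
t_c = (1/1.114) ln[(1.35/0.236)(1 − 1.993×1.114/(0.236×27.50))] = 0.8977 × ln(3.764) = 1.190 d.
D_c = (0.236/1.35) × 27.50 × e^(−0.236×1.190) = 0.1748 × 27.50 × 0.7552 = 3.630 mg/L.
Minimum DO = 8.46 − 3.630 = 4.830 mg/L.

t_c ≈ 1.19 d; minimum DO ≈ 4.83 mg/L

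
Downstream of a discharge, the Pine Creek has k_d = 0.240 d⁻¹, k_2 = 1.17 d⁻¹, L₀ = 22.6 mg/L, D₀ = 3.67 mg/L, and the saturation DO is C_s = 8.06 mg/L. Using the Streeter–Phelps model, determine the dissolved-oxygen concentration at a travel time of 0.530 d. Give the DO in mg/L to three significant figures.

DO ≈ 4.09 mg/L

k_d L₀/(k_2−k_d) = 0.240×22.6/(1.17−0.240) = 5.424/0.9300 = 5.832 mg/L.
e^(−k_d t) = e^(−0.240×0.5300) = 0.8806; e^(−k_2 t) = e^(−1.17×0.5300) = 0.5379.
D = 5.832 × (0.8806 − 0.5379) + 3.67 × 0.5379 = 1.999 + 1.974 = 3.973 mg/L.
DO = C_s − D = 8.06 − 3.973 = 4.087 mg/L.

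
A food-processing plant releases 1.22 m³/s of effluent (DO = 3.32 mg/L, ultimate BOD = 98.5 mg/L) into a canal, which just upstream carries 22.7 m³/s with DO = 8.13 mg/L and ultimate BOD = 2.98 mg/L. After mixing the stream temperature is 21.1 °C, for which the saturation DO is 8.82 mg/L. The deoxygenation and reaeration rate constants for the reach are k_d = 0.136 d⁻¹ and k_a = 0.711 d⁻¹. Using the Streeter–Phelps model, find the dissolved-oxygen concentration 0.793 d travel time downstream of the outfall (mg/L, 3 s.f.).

DO ≈ 7.68 mg/L

Mixed DO = (22.7×8.13 + 1.22×3.32)/(22.7+1.22) = 188.6/23.92 = 7.885 mg/L.
Mixed L₀ = (22.7×2.98 + 1.22×98.5)/(23.92) = 187.8/23.92 = 7.852 mg/L.
Initial deficit D₀ = C_s − DO₀ = 8.82 − 7.885 = 0.9353 mg/L.
D(0.793) = [0.136×7.852/(0.711−0.136)](e^(−0.136×0.793) − e^(−0.711×0.793)) + 0.9353 e^(−0.711×0.793)
= 1.857 × (0.8978 − 0.5690) + 0.9353 × 0.5690 = 1.143 mg/L.
DO = 8.82 − 1.143 = 7.677 mg/L.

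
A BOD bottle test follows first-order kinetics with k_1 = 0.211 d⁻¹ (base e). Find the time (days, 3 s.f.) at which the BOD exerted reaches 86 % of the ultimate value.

t ≈ 9.32 d

y/L₀ = 1 − e^(−k_1 t) = 0.86 ⇒ e^(−k_1 t) = 0.140
t = −ln(0.140) / 0.211 = 1.966 / 0.211 = 9.318 d.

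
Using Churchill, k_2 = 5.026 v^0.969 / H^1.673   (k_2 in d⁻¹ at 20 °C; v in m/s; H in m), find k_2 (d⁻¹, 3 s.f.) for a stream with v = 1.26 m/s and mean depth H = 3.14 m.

k_2 = 5.026 × 1.26^0.969 / 3.14^1.673 = 5.026 × 1.251 / 6.782 = 0.9271 d⁻¹.

k_2 ≈ 0.927 d⁻¹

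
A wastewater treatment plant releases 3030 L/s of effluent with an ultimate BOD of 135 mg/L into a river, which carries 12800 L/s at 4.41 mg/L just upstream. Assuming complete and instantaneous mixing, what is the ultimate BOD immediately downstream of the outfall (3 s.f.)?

29.4 mg/L

Flow-weighted mixing: C = (Q_r C_r + Q_w C_w)/(Q_r + Q_w)
= (12800×4.41 + 3030×135)/(12800 + 3030) = 465500/15830 = 29.41 mg/L.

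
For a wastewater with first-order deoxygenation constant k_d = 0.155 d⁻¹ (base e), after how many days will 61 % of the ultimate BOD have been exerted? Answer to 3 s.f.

y/L₀ = 1 − e^(−k_d t) = 0.61 ⇒ e^(−k_d t) = 0.390
t = −ln(0.390) / 0.155 = 0.9416 / 0.155 = 6.075 d.

t ≈ 6.07 d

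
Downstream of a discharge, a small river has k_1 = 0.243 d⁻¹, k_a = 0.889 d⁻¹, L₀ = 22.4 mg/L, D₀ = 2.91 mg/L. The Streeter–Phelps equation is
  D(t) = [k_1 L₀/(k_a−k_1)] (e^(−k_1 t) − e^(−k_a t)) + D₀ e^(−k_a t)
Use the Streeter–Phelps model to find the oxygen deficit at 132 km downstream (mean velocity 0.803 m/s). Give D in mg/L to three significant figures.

Travel time t = x/v = 132 km / (0.803 m/s) = 132000 m / 0.803 m/s = 164400 s = 1.903 d.
k_1 L₀/(k_a−k_1) = 0.243×22.4/(0.889−0.243) = 5.443/0.6460 = 8.426 mg/L.
e^(−k_1 t) = e^(−0.243×1.903) = 0.6298; e^(−k_a t) = e^(−0.889×1.903) = 0.1843.
D = 8.426 × (0.6298 − 0.1843) + 2.91 × 0.1843 = 3.754 + 0.5362 = 4.290 mg/L.

D ≈ 4.29 mg/L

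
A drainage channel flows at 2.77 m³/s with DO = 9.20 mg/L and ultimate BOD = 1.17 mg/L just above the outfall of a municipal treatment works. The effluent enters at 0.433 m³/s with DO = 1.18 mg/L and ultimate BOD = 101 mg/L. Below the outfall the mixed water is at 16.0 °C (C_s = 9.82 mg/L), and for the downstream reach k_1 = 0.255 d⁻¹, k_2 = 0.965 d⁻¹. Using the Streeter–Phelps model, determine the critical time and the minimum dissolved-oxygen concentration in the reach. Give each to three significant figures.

Mixed DO = (2.77×9.20 + 0.433×1.18)/(2.77+0.433) = 25.99/3.203 = 8.116 mg/L.
Mixed L₀ = (2.77×1.17 + 0.433×101)/(3.203) = 46.97/3.203 = 14.67 mg/L.
Initial deficit D₀ = C_s − DO₀ = 9.82 − 8.116 = 1.704 mg/L.
t_c = (1/0.7100) ln[(0.965/0.255)(1 − 1.704×0.7100/(0.255×14.67))] = 1.408 × ln(2.560) = 1.324 d.
D_c = (0.255/0.965) × 14.67 × e^(−0.255×1.324) = 0.2642 × 14.67 × 0.7135 = 2.765 mg/L.
Minimum DO = 9.82 − 2.765 = 7.055 mg/L.

t_c ≈ 1.32 d; minimum DO ≈ 7.05 mg/L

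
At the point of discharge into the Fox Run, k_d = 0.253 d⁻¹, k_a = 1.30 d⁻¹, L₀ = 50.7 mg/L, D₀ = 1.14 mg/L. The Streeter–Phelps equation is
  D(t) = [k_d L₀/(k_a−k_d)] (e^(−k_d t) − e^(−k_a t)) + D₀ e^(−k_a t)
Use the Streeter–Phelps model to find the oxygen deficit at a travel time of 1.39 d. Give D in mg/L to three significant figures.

D ≈ 6.80 mg/L

k_d L₀/(k_a−k_d) = 0.253×50.7/(1.30−0.253) = 12.83/1.047 = 12.25 mg/L.
e^(−k_d t) = e^(−0.253×1.390) = 0.7035; e^(−k_a t) = e^(−1.30×1.390) = 0.1641.
D = 12.25 × (0.7035 − 0.1641) + 1.14 × 0.1641 = 6.608 + 0.1871 = 6.795 mg/L.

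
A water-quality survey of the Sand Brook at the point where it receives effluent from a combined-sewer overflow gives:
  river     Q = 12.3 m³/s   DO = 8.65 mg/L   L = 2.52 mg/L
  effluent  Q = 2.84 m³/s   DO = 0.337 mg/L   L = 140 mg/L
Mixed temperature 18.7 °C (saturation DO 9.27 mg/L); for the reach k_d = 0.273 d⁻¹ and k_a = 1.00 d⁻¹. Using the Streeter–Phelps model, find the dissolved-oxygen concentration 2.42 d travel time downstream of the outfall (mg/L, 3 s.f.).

DO ≈ 4.53 mg/L

Mixed DO = (12.3×8.65 + 2.84×0.337)/(12.3+2.84) = 107.4/15.14 = 7.091 mg/L.
Mixed L₀ = (12.3×2.52 + 2.84×140)/(15.14) = 428.6/15.14 = 28.31 mg/L.
Initial deficit D₀ = C_s − DO₀ = 9.27 − 7.091 = 2.179 mg/L.
D(2.42) = [0.273×28.31/(1.00−0.273)](e^(−0.273×2.42) − e^(−1.00×2.42)) + 2.179 e^(−1.00×2.42)
= 10.63 × (0.5165 − 0.08892) + 2.179 × 0.08892 = 4.739 mg/L.
DO = 9.27 − 4.739 = 4.531 mg/L.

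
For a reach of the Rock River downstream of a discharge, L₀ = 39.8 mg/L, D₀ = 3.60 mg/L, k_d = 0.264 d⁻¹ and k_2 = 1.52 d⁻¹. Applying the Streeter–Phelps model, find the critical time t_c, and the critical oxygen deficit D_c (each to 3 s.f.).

t_c ≈ 0.946 d; D_c ≈ 5.39 mg/L

t_c = [1/(k_2−k_d)] ln[(k_2/k_d)(1 − D₀(k_2−k_d)/(k_d L₀))]
= [1/(1.52−0.264)] ln[(1.52/0.264)(1 − 3.60×1.256/(0.264×39.8))]
= (1/1.256) ln[5.758 × 0.5697] = 0.7962 × ln(3.280) = 0.7962 × 1.188 = 0.9457 d.
D_c = (k_d/k_2) L₀ e^(−k_d t_c) = (0.264/1.52) × 39.8 × e^(−0.264×0.9457) = 0.1737 × 39.8 × 0.7791 = 5.385 mg/L.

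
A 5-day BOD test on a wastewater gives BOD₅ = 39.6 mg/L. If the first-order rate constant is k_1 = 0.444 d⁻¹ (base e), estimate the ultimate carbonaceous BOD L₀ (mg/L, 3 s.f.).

BOD₅ = L₀(1 − e^(−5k_1)) ⇒ L₀ = BOD₅ / (1 − e^(−5×0.444))
= 39.6 / (1 − 0.1086) = 39.6 / 0.8914 = 44.42 mg/L.

L₀ ≈ 44.4 mg/L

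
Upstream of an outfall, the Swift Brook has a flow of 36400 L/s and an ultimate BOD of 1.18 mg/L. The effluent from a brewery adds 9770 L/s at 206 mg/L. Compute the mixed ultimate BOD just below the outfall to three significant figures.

Flow-weighted mixing: C = (Q_r C_r + Q_w C_w)/(Q_r + Q_w)
= (36400×1.18 + 9770×206)/(36400 + 9770) = 2.056×10^6/46170 = 44.52 mg/L.

44.5 mg/L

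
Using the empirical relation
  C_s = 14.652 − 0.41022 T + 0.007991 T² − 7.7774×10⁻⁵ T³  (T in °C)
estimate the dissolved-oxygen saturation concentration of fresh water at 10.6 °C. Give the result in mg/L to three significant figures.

C_s ≈ 11.1 mg/L

C_s = 14.652 − 0.41022×10.6 + 0.007991×10.6² − 7.7774×10⁻⁵×10.6³ = 11.11 mg/L.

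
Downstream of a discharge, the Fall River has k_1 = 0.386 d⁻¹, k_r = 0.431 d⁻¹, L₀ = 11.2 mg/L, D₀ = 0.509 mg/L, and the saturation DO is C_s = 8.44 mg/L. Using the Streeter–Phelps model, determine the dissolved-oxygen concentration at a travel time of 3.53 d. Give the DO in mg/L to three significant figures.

k_1 L₀/(k_r−k_1) = 0.386×11.2/(0.431−0.386) = 4.323/0.04500 = 96.07 mg/L.
e^(−k_1 t) = e^(−0.386×3.530) = 0.2560; e^(−k_r t) = e^(−0.431×3.530) = 0.2184.
D = 96.07 × (0.2560 − 0.2184) + 0.509 × 0.2184 = 3.612 + 0.1112 = 3.723 mg/L.
DO = C_s − D = 8.44 − 3.723 = 4.717 mg/L.

DO ≈ 4.72 mg/L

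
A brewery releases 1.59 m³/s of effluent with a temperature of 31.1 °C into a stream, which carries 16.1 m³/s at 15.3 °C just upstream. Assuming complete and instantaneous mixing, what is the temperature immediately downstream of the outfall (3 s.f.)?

16.7 °C

Flow-weighted mixing: C = (Q_r C_r + Q_w C_w)/(Q_r + Q_w)
= (16.1×15.3 + 1.59×31.1)/(16.1 + 1.59) = 295.8/17.69 = 16.72 °C.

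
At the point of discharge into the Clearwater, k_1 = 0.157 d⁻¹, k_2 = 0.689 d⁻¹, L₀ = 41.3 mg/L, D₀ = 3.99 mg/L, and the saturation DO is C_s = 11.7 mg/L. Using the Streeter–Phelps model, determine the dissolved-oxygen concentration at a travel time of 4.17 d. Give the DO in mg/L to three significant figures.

k_1 L₀/(k_2−k_1) = 0.157×41.3/(0.689−0.157) = 6.484/0.5320 = 12.19 mg/L.
e^(−k_1 t) = e^(−0.157×4.170) = 0.5196; e^(−k_2 t) = e^(−0.689×4.170) = 0.05652.
D = 12.19 × (0.5196 − 0.05652) + 3.99 × 0.05652 = 5.644 + 0.2255 = 5.870 mg/L.
DO = C_s − D = 11.7 − 5.870 = 5.830 mg/L.

DO ≈ 5.83 mg/L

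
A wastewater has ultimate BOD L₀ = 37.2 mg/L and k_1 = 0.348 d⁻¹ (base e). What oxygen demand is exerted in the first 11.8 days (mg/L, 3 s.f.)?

y_t = L₀(1 − e^(−k_1 t)) = 37.2 × (1 − e^(−0.348×11.8))
= 37.2 × (1 − 0.01647) = 37.2 × 0.9835 = 36.59 mg/L.

y ≈ 36.6 mg/L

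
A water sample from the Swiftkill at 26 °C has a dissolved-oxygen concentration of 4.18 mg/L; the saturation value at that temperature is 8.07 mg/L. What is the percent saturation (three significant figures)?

% saturation = C/C_s × 100 = 4.18/8.07 × 100 = 51.8 %.

51.8 % saturation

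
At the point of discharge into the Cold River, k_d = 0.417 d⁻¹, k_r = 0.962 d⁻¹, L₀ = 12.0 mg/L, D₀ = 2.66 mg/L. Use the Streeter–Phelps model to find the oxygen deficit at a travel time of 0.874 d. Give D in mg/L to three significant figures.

k_d L₀/(k_r−k_d) = 0.417×12.0/(0.962−0.417) = 5.004/0.5450 = 9.182 mg/L.
e^(−k_d t) = e^(−0.417×0.8740) = 0.6946; e^(−k_r t) = e^(−0.962×0.8740) = 0.4314.
D = 9.182 × (0.6946 − 0.4314) + 2.66 × 0.4314 = 2.417 + 1.147 = 3.564 mg/L.

D ≈ 3.56 mg/L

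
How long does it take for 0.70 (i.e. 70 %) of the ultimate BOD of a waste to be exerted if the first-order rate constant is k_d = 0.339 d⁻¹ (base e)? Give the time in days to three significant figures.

y/L₀ = 1 − e^(−k_d t) = 0.70 ⇒ e^(−k_d t) = 0.300
t = −ln(0.300) / 0.339 = 1.204 / 0.339 = 3.552 d.

t ≈ 3.55 d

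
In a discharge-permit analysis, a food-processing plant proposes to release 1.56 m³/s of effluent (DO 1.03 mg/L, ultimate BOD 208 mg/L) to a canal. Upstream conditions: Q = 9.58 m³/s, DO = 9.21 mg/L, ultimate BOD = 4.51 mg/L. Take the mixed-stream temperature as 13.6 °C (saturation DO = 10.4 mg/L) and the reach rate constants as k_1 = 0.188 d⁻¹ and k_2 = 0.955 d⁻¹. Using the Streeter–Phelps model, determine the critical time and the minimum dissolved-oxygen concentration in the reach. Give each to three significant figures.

t_c ≈ 1.67 d; minimum DO ≈ 5.66 mg/L

Mixed DO = (9.58×9.21 + 1.56×1.03)/(9.58+1.56) = 89.84/11.14 = 8.065 mg/L.
Mixed L₀ = (9.58×4.51 + 1.56×208)/(11.14) = 367.7/11.14 = 33.01 mg/L.
Initial deficit D₀ = C_s − DO₀ = 10.4 − 8.065 = 2.335 mg/L.
t_c = (1/0.7670) ln[(0.955/0.188)(1 − 2.335×0.7670/(0.188×33.01))] = 1.304 × ln(3.613) = 1.675 d.
D_c = (0.188/0.955) × 33.01 × e^(−0.188×1.675) = 0.1969 × 33.01 × 0.7299 = 4.742 mg/L.
Minimum DO = 10.4 − 4.742 = 5.658 mg/L.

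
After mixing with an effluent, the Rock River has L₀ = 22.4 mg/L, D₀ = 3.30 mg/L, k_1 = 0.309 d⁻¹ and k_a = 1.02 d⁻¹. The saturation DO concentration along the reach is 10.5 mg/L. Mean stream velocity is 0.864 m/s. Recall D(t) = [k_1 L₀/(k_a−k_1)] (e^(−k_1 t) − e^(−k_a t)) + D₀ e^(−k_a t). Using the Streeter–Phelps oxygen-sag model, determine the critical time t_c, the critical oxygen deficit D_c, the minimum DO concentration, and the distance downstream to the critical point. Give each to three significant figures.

t_c ≈ 1.10 d; D_c ≈ 4.83 mg/L; min DO ≈ 5.67 mg/L; x_c ≈ 81.9 km

At the critical point dD/dt = 0, so k_1 L₀ e^(−k_1 t) = k_a D. Substituting D(t) from the Streeter–Phelps equation and solving for t gives
t_c = ln[(k_a/k_1)(1 − D₀(k_a−k_1)/(k_1 L₀))] / (k_a−k_1).
Here k_a−k_1 = 0.7110 d⁻¹ and 1 − D₀(k_a−k_1)/(k_1 L₀) = 1 − 3.30×0.7110/(0.309×22.4) = 0.6610, so
t_c = ln(3.301 × 0.6610) / 0.7110 = 0.7802 / 0.7110 = 1.097 d.
L(t_c) = L₀ e^(−k_1 t_c) = 22.4 × 0.7124 = 15.96 mg/L, and at the critical point k_a D_c = k_1 L, so D_c = (0.309/1.02) × 15.96 = 4.834 mg/L.
Minimum DO = C_s − D_c = 10.5 − 4.834 = 5.666 mg/L.
x_c = v t_c = 0.864 m/s × 1.097 d × 86400 s/d = 81920 m ≈ 81.9 km.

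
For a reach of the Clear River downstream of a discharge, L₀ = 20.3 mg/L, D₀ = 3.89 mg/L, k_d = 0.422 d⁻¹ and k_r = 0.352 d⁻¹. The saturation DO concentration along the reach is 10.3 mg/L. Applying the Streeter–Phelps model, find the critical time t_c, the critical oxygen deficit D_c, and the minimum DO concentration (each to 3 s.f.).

t_c ≈ 2.14 d; D_c ≈ 9.85 mg/L; min DO ≈ 0.453 mg/L

At the critical point dD/dt = 0, so k_d L₀ e^(−k_d t) = k_r D. Substituting D(t) from the Streeter–Phelps equation and solving for t gives
t_c = ln[(k_r/k_d)(1 − D₀(k_r−k_d)/(k_d L₀))] / (k_r−k_d).
Here k_r−k_d = -0.07000 d⁻¹ and 1 − D₀(k_r−k_d)/(k_d L₀) = 1 − 3.89×-0.07000/(0.422×20.3) = 1.032, so
t_c = ln(0.8341 × 1.032) / -0.07000 = -0.1501 / -0.07000 = 2.144 d.
L(t_c) = L₀ e^(−k_d t_c) = 20.3 × 0.4046 = 8.214 mg/L, and at the critical point k_r D_c = k_d L, so D_c = (0.422/0.352) × 8.214 = 9.847 mg/L.
Minimum DO = C_s − D_c = 10.3 − 9.847 = 0.4526 mg/L.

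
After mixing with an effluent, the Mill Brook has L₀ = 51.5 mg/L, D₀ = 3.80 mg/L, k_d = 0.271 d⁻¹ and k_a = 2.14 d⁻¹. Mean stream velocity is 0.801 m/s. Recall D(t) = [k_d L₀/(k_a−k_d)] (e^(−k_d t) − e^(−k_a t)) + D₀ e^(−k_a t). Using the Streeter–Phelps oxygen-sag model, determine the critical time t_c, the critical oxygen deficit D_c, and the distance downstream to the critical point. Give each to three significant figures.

t_c ≈ 0.725 d; D_c ≈ 5.36 mg/L; x_c ≈ 50.2 km

t_c = [1/(k_a−k_d)] ln[(k_a/k_d)(1 − D₀(k_a−k_d)/(k_d L₀))]
= [1/(2.14−0.271)] ln[(2.14/0.271)(1 − 3.80×1.869/(0.271×51.5))]
= (1/1.869) ln[7.897 × 0.4911] = 0.5350 × ln(3.878) = 0.5350 × 1.355 = 0.7252 d.
D_c = (k_d/k_a) L₀ e^(−k_d t_c) = (0.271/2.14) × 51.5 × e^(−0.271×0.7252) = 0.1266 × 51.5 × 0.8216 = 5.358 mg/L.
x_c = v t_c = 0.801 m/s × 0.7252 d × 86400 s/d = 50190 m ≈ 50.2 km.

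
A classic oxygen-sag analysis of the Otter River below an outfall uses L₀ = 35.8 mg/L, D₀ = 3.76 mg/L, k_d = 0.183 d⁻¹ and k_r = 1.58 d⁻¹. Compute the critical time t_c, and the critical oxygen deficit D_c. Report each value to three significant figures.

At the critical point dD/dt = 0, so k_d L₀ e^(−k_d t) = k_r D. Substituting D(t) from the Streeter–Phelps equation and solving for t gives
t_c = ln[(k_r/k_d)(1 − D₀(k_r−k_d)/(k_d L₀))] / (k_r−k_d).
Here k_r−k_d = 1.397 d⁻¹ and 1 − D₀(k_r−k_d)/(k_d L₀) = 1 − 3.76×1.397/(0.183×35.8) = 0.1982, so
t_c = ln(8.634 × 0.1982) / 1.397 = 0.5374 / 1.397 = 0.3847 d.
L(t_c) = L₀ e^(−k_d t_c) = 35.8 × 0.9320 = 33.37 mg/L, and at the critical point k_r D_c = k_d L, so D_c = (0.183/1.58) × 33.37 = 3.865 mg/L.

t_c ≈ 0.385 d; D_c ≈ 3.86 mg/L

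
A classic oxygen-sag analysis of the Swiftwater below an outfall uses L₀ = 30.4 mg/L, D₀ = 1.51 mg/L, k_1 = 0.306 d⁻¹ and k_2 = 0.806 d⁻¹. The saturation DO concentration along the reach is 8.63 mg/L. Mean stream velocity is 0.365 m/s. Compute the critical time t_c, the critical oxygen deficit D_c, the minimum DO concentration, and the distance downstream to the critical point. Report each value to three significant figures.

t_c ≈ 1.77 d; D_c ≈ 6.72 mg/L; min DO ≈ 1.91 mg/L; x_c ≈ 55.7 km

With k_2/k_1 = 2.634 and 1 − D₀(k_2−k_1)/(k_1 L₀) = 0.9188,
t_c = ln(2.634 × 0.9188) / (0.806 − 0.306) = ln(2.420) / 0.5000 = 0.8839/0.5000 = 1.768 d.
L(t_c) = L₀ e^(−k_1 t_c) = 30.4 × 0.5822 = 17.70 mg/L, and at the critical point k_2 D_c = k_1 L, so D_c = (0.306/0.806) × 17.70 = 6.720 mg/L.
Minimum DO = C_s − D_c = 8.63 − 6.720 = 1.910 mg/L.
x_c = v t_c = 0.365 m/s × 1.768 d × 86400 s/d = 55750 m ≈ 55.7 km.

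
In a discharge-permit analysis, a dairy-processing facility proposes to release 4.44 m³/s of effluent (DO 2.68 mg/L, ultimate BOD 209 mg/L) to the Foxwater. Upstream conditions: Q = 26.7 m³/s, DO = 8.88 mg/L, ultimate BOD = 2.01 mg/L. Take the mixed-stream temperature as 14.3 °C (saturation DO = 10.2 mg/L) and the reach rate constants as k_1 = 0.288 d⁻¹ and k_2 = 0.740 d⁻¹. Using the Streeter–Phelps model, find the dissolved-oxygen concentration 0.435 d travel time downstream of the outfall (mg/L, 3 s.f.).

DO ≈ 5.44 mg/L

Mixed DO = (26.7×8.88 + 4.44×2.68)/(26.7+4.44) = 249.0/31.14 = 7.996 mg/L.
Mixed L₀ = (26.7×2.01 + 4.44×209)/(31.14) = 981.6/31.14 = 31.52 mg/L.
Initial deficit D₀ = C_s − DO₀ = 10.2 − 7.996 = 2.204 mg/L.
D(0.435) = [0.288×31.52/(0.740−0.288)](e^(−0.288×0.435) − e^(−0.740×0.435)) + 2.204 e^(−0.740×0.435)
= 20.09 × (0.8822 − 0.7248) + 2.204 × 0.7248 = 4.760 mg/L.
DO = 10.2 − 4.760 = 5.440 mg/L.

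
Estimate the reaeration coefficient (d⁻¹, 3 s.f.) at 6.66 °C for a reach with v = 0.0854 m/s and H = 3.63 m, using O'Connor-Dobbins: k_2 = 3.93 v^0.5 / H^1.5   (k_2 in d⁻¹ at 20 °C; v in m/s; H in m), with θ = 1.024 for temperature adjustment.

k_2 ≈ 0.121 d⁻¹

k_2(20) = 3.93 × 0.0854^0.5 / 3.63^1.5 = 3.93 × 0.2922 / 6.916 = 0.1661 d⁻¹.
k_2(6.66) = 0.1661 × 1.024^(6.66−20) = 0.1661 × 0.7288 = 0.1210 d⁻¹.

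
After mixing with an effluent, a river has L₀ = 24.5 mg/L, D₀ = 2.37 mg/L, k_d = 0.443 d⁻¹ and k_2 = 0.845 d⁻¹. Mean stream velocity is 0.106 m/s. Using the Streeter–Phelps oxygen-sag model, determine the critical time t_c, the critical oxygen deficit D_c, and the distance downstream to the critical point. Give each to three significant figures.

t_c ≈ 1.38 d; D_c ≈ 6.98 mg/L; x_c ≈ 12.6 km

With k_2/k_d = 1.907 and 1 − D₀(k_2−k_d)/(k_d L₀) = 0.9122,
t_c = ln(1.907 × 0.9122) / (0.845 − 0.443) = ln(1.740) / 0.4020 = 0.5539/0.4020 = 1.378 d.
L(t_c) = L₀ e^(−k_d t_c) = 24.5 × 0.5431 = 13.31 mg/L, and at the critical point k_2 D_c = k_d L, so D_c = (0.443/0.845) × 13.31 = 6.976 mg/L.
x_c = v t_c = 0.106 m/s × 1.378 d × 86400 s/d = 12620 m ≈ 12.6 km.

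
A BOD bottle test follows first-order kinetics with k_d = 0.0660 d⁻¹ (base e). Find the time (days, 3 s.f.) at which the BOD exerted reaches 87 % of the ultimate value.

t ≈ 30.9 d

y/L₀ = 1 − e^(−k_d t) = 0.87 ⇒ e^(−k_d t) = 0.130
t = −ln(0.130) / 0.0660 = 2.040 / 0.0660 = 30.91 d.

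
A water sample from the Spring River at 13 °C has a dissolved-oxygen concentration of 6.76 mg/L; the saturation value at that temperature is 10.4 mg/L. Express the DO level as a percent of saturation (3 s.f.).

% saturation = C/C_s × 100 = 6.76/10.4 × 100 = 65.0 %.

65.0 % saturation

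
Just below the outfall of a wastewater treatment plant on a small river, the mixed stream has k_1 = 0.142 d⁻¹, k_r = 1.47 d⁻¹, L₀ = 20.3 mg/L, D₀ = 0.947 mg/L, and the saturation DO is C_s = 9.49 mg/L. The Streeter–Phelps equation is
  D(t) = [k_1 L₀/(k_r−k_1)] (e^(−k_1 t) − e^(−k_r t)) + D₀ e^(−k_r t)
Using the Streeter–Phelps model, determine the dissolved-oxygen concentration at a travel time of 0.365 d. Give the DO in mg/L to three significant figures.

DO ≈ 8.14 mg/L

k_1 L₀/(k_r−k_1) = 0.142×20.3/(1.47−0.142) = 2.883/1.328 = 2.171 mg/L.
e^(−k_1 t) = e^(−0.142×0.3650) = 0.9495; e^(−k_r t) = e^(−1.47×0.3650) = 0.5848.
D = 2.171 × (0.9495 − 0.5848) + 0.947 × 0.5848 = 0.7917 + 0.5538 = 1.345 mg/L.
DO = C_s − D = 9.49 − 1.345 = 8.145 mg/L.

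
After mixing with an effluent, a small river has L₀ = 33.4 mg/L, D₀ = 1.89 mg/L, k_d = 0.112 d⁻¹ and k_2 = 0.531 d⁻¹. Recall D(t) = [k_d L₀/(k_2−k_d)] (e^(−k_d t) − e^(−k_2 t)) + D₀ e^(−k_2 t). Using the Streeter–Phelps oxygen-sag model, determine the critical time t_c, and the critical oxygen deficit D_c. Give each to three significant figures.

With k_2/k_d = 4.741 and 1 − D₀(k_2−k_d)/(k_d L₀) = 0.7883,
t_c = ln(4.741 × 0.7883) / (0.531 − 0.112) = ln(3.737) / 0.4190 = 1.318/0.4190 = 3.147 d.
L(t_c) = L₀ e^(−k_d t_c) = 33.4 × 0.7030 = 23.48 mg/L, and at the critical point k_2 D_c = k_d L, so D_c = (0.112/0.531) × 23.48 = 4.952 mg/L.

t_c ≈ 3.15 d; D_c ≈ 4.95 mg/L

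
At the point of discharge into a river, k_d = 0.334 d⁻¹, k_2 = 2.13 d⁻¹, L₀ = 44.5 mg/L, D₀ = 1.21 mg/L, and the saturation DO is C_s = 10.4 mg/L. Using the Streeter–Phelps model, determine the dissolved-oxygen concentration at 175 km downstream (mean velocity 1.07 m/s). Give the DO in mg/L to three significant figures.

DO ≈ 6.13 mg/L

Travel time t = x/v = 175 km / (1.07 m/s) = 175000 m / 1.07 m/s = 163600 s = 1.893 d.
k_d L₀/(k_2−k_d) = 0.334×44.5/(2.13−0.334) = 14.86/1.796 = 8.276 mg/L.
e^(−k_d t) = e^(−0.334×1.893) = 0.5314; e^(−k_2 t) = e^(−2.13×1.893) = 0.01774.
D = 8.276 × (0.5314 − 0.01774) + 1.21 × 0.01774 = 4.251 + 0.02146 = 4.272 mg/L.
DO = C_s − D = 10.4 − 4.272 = 6.128 mg/L.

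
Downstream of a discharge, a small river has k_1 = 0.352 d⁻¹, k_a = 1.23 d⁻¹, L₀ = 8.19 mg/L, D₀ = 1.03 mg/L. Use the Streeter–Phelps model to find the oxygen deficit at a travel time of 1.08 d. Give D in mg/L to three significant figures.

D ≈ 1.65 mg/L

k_1 L₀/(k_a−k_1) = 0.352×8.19/(1.23−0.352) = 2.883/0.8780 = 3.283 mg/L.
e^(−k_1 t) = e^(−0.352×1.080) = 0.6838; e^(−k_a t) = e^(−1.23×1.080) = 0.2649.
D = 3.283 × (0.6838 − 0.2649) + 1.03 × 0.2649 = 1.375 + 0.2728 = 1.648 mg/L.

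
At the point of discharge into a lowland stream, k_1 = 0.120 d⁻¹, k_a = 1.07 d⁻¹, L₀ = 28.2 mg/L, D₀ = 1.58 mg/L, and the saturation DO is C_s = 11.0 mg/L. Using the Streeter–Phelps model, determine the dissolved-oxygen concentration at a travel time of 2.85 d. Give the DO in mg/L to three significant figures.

k_1 L₀/(k_a−k_1) = 0.120×28.2/(1.07−0.120) = 3.384/0.9500 = 3.562 mg/L.
e^(−k_1 t) = e^(−0.120×2.850) = 0.7103; e^(−k_a t) = e^(−1.07×2.850) = 0.04738.
D = 3.562 × (0.7103 − 0.04738) + 1.58 × 0.04738 = 2.362 + 0.07486 = 2.436 mg/L.
DO = C_s − D = 11.0 − 2.436 = 8.564 mg/L.

DO ≈ 8.56 mg/L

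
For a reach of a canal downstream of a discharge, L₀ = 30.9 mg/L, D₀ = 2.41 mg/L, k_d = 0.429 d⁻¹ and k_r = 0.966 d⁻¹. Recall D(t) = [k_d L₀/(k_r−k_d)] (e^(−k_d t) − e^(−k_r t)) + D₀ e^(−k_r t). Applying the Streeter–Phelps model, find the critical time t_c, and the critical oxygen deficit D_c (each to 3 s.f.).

With k_r/k_d = 2.252 and 1 − D₀(k_r−k_d)/(k_d L₀) = 0.9024,
t_c = ln(2.252 × 0.9024) / (0.966 − 0.429) = ln(2.032) / 0.5370 = 0.7090/0.5370 = 1.320 d.
L(t_c) = L₀ e^(−k_d t_c) = 30.9 × 0.5676 = 17.54 mg/L, and at the critical point k_r D_c = k_d L, so D_c = (0.429/0.966) × 17.54 = 7.789 mg/L.

t_c ≈ 1.32 d; D_c ≈ 7.79 mg/L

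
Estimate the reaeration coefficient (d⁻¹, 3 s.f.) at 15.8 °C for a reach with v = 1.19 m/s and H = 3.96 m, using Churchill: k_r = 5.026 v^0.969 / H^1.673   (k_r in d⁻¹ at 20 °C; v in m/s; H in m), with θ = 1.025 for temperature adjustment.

k_r ≈ 0.536 d⁻¹

k_r(20) = 5.026 × 1.19^0.969 / 3.96^1.673 = 5.026 × 1.184 / 9.999 = 0.5950 d⁻¹.
k_r(15.8) = 0.5950 × 1.025^(15.8−20) = 0.5950 × 0.9015 = 0.5363 d⁻¹.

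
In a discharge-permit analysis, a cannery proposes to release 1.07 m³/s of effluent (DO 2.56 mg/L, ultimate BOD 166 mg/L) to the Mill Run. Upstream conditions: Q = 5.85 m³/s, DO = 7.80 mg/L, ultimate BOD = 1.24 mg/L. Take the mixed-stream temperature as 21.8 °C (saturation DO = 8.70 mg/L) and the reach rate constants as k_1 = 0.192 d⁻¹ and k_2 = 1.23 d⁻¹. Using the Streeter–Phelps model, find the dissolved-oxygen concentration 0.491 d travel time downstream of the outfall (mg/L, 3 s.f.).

Mixed DO = (5.85×7.80 + 1.07×2.56)/(5.85+1.07) = 48.37/6.920 = 6.990 mg/L.
Mixed L₀ = (5.85×1.24 + 1.07×166)/(6.920) = 184.9/6.920 = 26.72 mg/L.
Initial deficit D₀ = C_s − DO₀ = 8.70 − 6.990 = 1.710 mg/L.
D(0.491) = [0.192×26.72/(1.23−0.192)](e^(−0.192×0.491) − e^(−1.23×0.491)) + 1.710 e^(−1.23×0.491)
= 4.942 × (0.9100 − 0.5467) + 1.710 × 0.5467 = 2.731 mg/L.
DO = 8.70 − 2.731 = 5.969 mg/L.

DO ≈ 5.97 mg/L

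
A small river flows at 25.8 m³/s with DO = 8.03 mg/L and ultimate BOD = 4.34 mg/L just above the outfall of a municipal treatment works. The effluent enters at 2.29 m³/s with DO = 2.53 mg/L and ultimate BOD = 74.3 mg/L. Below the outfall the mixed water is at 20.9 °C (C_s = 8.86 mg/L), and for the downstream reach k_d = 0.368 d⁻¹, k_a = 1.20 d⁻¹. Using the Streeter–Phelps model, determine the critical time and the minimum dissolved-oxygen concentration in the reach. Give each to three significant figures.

Mixed DO = (25.8×8.03 + 2.29×2.53)/(25.8+2.29) = 213.0/28.09 = 7.582 mg/L.
Mixed L₀ = (25.8×4.34 + 2.29×74.3)/(28.09) = 282.1/28.09 = 10.04 mg/L.
Initial deficit D₀ = C_s − DO₀ = 8.86 − 7.582 = 1.278 mg/L.
t_c = (1/0.8320) ln[(1.20/0.368)(1 − 1.278×0.8320/(0.368×10.04))] = 1.202 × ln(2.322) = 1.013 d.
D_c = (0.368/1.20) × 10.04 × e^(−0.368×1.013) = 0.3067 × 10.04 × 0.6889 = 2.122 mg/L.
Minimum DO = 8.86 − 2.122 = 6.738 mg/L.

t_c ≈ 1.01 d; minimum DO ≈ 6.74 mg/L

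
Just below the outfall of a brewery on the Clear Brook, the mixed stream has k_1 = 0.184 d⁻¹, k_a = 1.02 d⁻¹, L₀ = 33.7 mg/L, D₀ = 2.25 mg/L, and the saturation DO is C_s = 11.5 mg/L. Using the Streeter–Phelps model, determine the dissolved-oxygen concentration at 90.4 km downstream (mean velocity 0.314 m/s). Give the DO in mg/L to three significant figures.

DO ≈ 7.66 mg/L

Travel time t = x/v = 90.4 km / (0.314 m/s) = 90400 m / 0.314 m/s = 287900 s = 3.332 d.
k_1 L₀/(k_a−k_1) = 0.184×33.7/(1.02−0.184) = 6.201/0.8360 = 7.417 mg/L.
e^(−k_1 t) = e^(−0.184×3.332) = 0.5417; e^(−k_a t) = e^(−1.02×3.332) = 0.03341.
D = 7.417 × (0.5417 − 0.03341) + 2.25 × 0.03341 = 3.770 + 0.07518 = 3.845 mg/L.
DO = C_s − D = 11.5 − 3.845 = 7.655 mg/L.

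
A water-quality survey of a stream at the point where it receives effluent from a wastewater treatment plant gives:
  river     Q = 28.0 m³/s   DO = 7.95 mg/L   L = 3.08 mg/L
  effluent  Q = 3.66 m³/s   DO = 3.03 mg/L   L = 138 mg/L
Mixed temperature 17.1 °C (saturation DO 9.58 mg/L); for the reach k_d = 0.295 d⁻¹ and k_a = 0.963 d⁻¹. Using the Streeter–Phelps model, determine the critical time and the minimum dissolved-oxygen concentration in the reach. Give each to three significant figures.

Mixed DO = (28.0×7.95 + 3.66×3.03)/(28.0+3.66) = 233.7/31.66 = 7.381 mg/L.
Mixed L₀ = (28.0×3.08 + 3.66×138)/(31.66) = 591.3/31.66 = 18.68 mg/L.
Initial deficit D₀ = C_s − DO₀ = 9.58 − 7.381 = 2.199 mg/L.
t_c = (1/0.6680) ln[(0.963/0.295)(1 − 2.199×0.6680/(0.295×18.68))] = 1.497 × ln(2.394) = 1.307 d.
D_c = (0.295/0.963) × 18.68 × e^(−0.295×1.307) = 0.3063 × 18.68 × 0.6801 = 3.891 mg/L.
Minimum DO = 9.58 − 3.891 = 5.689 mg/L.

t_c ≈ 1.31 d; minimum DO ≈ 5.69 mg/L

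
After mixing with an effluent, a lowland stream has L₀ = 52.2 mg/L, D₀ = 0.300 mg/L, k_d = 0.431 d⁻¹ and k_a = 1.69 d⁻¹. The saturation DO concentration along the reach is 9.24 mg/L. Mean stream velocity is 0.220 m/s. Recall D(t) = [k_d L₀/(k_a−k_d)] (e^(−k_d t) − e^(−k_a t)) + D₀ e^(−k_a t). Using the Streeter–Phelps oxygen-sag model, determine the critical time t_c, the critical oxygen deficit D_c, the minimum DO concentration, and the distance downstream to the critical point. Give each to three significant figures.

At the critical point dD/dt = 0, so k_d L₀ e^(−k_d t) = k_a D. Substituting D(t) from the Streeter–Phelps equation and solving for t gives
t_c = ln[(k_a/k_d)(1 − D₀(k_a−k_d)/(k_d L₀))] / (k_a−k_d).
Here k_a−k_d = 1.259 d⁻¹ and 1 − D₀(k_a−k_d)/(k_d L₀) = 1 − 0.300×1.259/(0.431×52.2) = 0.9832, so
t_c = ln(3.921 × 0.9832) / 1.259 = 1.349 / 1.259 = 1.072 d.
L(t_c) = L₀ e^(−k_d t_c) = 52.2 × 0.6300 = 32.89 mg/L, and at the critical point k_a D_c = k_d L, so D_c = (0.431/1.69) × 32.89 = 8.388 mg/L.
Minimum DO = C_s − D_c = 9.24 − 8.388 = 0.8525 mg/L.
x_c = v t_c = 0.220 m/s × 1.072 d × 86400 s/d = 20370 m ≈ 20.4 km.

t_c ≈ 1.07 d; D_c ≈ 8.39 mg/L; min DO ≈ 0.852 mg/L; x_c ≈ 20.4 km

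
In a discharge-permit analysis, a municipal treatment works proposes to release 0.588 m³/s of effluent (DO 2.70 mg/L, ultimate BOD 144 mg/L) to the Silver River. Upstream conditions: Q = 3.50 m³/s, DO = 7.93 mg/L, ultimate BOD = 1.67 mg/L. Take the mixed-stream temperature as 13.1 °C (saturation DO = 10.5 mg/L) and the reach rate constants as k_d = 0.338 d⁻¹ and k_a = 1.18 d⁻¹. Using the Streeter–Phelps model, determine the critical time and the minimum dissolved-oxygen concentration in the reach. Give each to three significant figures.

t_c ≈ 0.929 d; minimum DO ≈ 5.87 mg/L

Mixed DO = (3.50×7.93 + 0.588×2.70)/(3.50+0.588) = 29.34/4.088 = 7.178 mg/L.
Mixed L₀ = (3.50×1.67 + 0.588×144)/(4.088) = 90.52/4.088 = 22.14 mg/L.
Initial deficit D₀ = C_s − DO₀ = 10.5 − 7.178 = 3.322 mg/L.
t_c = (1/0.8420) ln[(1.18/0.338)(1 − 3.322×0.8420/(0.338×22.14))] = 1.188 × ln(2.186) = 0.9290 d.
D_c = (0.338/1.18) × 22.14 × e^(−0.338×0.9290) = 0.2864 × 22.14 × 0.7305 = 4.633 mg/L.
Minimum DO = 10.5 − 4.633 = 5.867 mg/L.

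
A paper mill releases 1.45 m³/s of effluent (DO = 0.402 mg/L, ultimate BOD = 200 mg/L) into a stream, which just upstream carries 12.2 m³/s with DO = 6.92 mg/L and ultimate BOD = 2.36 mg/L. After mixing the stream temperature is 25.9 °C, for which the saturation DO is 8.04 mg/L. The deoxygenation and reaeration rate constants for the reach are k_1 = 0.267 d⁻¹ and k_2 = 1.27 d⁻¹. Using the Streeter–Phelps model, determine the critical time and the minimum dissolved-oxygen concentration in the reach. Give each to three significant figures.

Mixed DO = (12.2×6.92 + 1.45×0.402)/(12.2+1.45) = 85.01/13.65 = 6.228 mg/L.
Mixed L₀ = (12.2×2.36 + 1.45×200)/(13.65) = 318.8/13.65 = 23.35 mg/L.
Initial deficit D₀ = C_s − DO₀ = 8.04 − 6.228 = 1.812 mg/L.
t_c = (1/1.003) ln[(1.27/0.267)(1 − 1.812×1.003/(0.267×23.35))] = 0.9970 × ln(3.370) = 1.211 d.
D_c = (0.267/1.27) × 23.35 × e^(−0.267×1.211) = 0.2102 × 23.35 × 0.7237 = 3.553 mg/L.
Minimum DO = 8.04 − 3.553 = 4.487 mg/L.

t_c ≈ 1.21 d; minimum DO ≈ 4.49 mg/L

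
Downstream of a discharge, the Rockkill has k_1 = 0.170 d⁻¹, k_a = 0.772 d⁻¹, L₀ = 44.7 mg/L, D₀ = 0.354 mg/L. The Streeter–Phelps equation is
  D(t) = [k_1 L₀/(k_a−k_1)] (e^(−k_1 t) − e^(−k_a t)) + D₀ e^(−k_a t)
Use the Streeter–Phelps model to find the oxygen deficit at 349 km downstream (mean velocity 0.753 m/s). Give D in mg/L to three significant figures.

D ≈ 4.88 mg/L

Travel time t = x/v = 349 km / (0.753 m/s) = 349000 m / 0.753 m/s = 463500 s = 5.364 d.
k_1 L₀/(k_a−k_1) = 0.170×44.7/(0.772−0.170) = 7.599/0.6020 = 12.62 mg/L.
e^(−k_1 t) = e^(−0.170×5.364) = 0.4017; e^(−k_a t) = e^(−0.772×5.364) = 0.01590.
D = 12.62 × (0.4017 − 0.01590) + 0.354 × 0.01590 = 4.870 + 0.005630 = 4.876 mg/L.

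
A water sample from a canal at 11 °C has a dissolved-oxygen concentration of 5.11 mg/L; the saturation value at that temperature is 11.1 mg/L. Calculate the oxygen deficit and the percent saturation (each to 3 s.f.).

D ≈ 5.99 mg/L; 46.0 % saturation

D = C_s − C = 11.1 − 5.11 = 5.99 mg/L.
% saturation = 5.11/11.1 × 100 = 46.0 %.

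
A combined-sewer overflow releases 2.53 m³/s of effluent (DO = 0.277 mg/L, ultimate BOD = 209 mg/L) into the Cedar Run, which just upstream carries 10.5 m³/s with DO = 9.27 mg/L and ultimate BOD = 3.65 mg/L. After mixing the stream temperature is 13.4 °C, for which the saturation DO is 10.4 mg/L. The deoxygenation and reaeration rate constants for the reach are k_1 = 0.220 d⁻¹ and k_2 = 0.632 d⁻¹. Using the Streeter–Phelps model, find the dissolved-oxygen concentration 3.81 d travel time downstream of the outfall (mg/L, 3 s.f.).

Mixed DO = (10.5×9.27 + 2.53×0.277)/(10.5+2.53) = 98.04/13.03 = 7.524 mg/L.
Mixed L₀ = (10.5×3.65 + 2.53×209)/(13.03) = 567.1/13.03 = 43.52 mg/L.
Initial deficit D₀ = C_s − DO₀ = 10.4 − 7.524 = 2.876 mg/L.
D(3.81) = [0.220×43.52/(0.632−0.220)](e^(−0.220×3.81) − e^(−0.632×3.81)) + 2.876 e^(−0.632×3.81)
= 23.24 × (0.4325 − 0.09000) + 2.876 × 0.09000 = 8.218 mg/L.
DO = 10.4 − 8.218 = 2.182 mg/L.

DO ≈ 2.18 mg/L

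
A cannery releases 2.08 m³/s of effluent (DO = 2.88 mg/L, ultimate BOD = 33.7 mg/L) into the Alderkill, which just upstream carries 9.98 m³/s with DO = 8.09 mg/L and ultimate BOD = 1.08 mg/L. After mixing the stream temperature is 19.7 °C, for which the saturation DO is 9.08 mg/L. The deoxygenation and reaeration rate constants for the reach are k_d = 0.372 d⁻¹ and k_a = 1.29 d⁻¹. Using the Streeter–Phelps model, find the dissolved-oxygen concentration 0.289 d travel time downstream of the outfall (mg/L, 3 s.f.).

Mixed DO = (9.98×8.09 + 2.08×2.88)/(9.98+2.08) = 86.73/12.06 = 7.191 mg/L.
Mixed L₀ = (9.98×1.08 + 2.08×33.7)/(12.06) = 80.87/12.06 = 6.706 mg/L.
Initial deficit D₀ = C_s − DO₀ = 9.08 − 7.191 = 1.889 mg/L.
D(0.289) = [0.372×6.706/(1.29−0.372)](e^(−0.372×0.289) − e^(−1.29×0.289)) + 1.889 e^(−1.29×0.289)
= 2.717 × (0.8981 − 0.6888) + 1.889 × 0.6888 = 1.870 mg/L.
DO = 9.08 − 1.870 = 7.210 mg/L.

DO ≈ 7.21 mg/L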